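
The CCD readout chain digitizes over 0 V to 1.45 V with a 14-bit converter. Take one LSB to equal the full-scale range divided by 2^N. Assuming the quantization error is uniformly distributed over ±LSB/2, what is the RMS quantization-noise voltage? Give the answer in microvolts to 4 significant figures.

25.55 µV

Range is 1.45 V.
Step size = 1.45/16384 V = 88.5010 µV.
V_rms = LSB/√12 = 88.5010 µV / √12 = 25.55 µV.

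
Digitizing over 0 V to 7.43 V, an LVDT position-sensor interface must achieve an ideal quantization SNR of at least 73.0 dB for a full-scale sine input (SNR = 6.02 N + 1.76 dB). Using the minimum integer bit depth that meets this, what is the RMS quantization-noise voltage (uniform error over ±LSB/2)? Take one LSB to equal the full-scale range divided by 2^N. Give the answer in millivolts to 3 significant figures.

Range is 7.43 V.
6.02 N + 1.76 ≥ 73.0 gives N ≥ 11.834, so the minimum integer is 12.
Step size = 7.43/4096 V = 1.8140 mV.
V_rms = LSB/√12 = 0.524 mV.

0.524 mV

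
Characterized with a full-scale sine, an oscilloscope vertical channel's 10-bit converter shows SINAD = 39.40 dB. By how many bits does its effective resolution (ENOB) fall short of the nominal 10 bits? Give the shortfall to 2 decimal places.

Effective bits = (39.40 − 1.76)/6.02 = 6.2525.
Lost resolution: 10 − 6.2525 = 3.7475 bits.

3.75 bits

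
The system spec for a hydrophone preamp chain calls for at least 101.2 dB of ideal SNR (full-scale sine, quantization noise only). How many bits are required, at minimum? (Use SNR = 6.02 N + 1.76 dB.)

17 bits

6.02 N + 1.76 ≥ 101.2 gives N ≥ 16.518, so the minimum integer is 17.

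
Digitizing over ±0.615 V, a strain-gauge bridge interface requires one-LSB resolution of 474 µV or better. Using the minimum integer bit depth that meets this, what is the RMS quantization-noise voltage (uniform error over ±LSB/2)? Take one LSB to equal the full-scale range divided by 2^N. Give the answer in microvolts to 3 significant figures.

86.7 µV

Range = 0.615 − (-0.615) = 1.23 V.
1.23 V / 474 µV = 2595. Since 2^11 = 2048 and 2^12 = 4096, N = 12.
LSB = 1.23 V ÷ 2^12 = 1.23/4096 V = 300.29 µV.
RMS noise = LSB/√12 = 86.7 µV.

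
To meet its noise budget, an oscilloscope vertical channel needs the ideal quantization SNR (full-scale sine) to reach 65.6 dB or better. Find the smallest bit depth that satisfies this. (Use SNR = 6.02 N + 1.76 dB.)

N ≥ (65.6 − 1.76)/6.02 = 10.605 → N_min = 11.

11 bits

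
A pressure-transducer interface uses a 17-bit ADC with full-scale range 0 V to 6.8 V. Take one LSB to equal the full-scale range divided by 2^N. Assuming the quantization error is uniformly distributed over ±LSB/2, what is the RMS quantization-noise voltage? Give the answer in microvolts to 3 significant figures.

Range is 6.8 V.
LSB = 6.8 V ÷ 2^17 = 6.8/131072 V = 51.880 µV.
σ_q = LSB/√12 = 51.880 µV/3.4641 = 15.0 µV.

15.0 µV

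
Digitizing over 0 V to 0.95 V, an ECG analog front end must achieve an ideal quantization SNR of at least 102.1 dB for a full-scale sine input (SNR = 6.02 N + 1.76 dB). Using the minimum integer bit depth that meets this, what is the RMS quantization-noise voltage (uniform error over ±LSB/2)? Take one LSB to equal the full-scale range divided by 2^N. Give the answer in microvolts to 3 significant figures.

2.09 µV

V_FS = 0.95 V.
Solving 6.02 N ≥ 102.1 − 1.76: N ≥ 16.668. Round up → N = 17.
LSB = 0.95 V ÷ 2^17 = 0.95/131072 V = 7.2479 µV.
RMS noise = LSB/√12 = 2.09 µV.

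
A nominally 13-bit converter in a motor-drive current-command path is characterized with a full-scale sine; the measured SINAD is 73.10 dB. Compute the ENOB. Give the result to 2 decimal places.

Inverting SNR = 6.02 N + 1.76: N_eff = (73.10 − 1.76)/6.02 = 11.8505.

11.85 bits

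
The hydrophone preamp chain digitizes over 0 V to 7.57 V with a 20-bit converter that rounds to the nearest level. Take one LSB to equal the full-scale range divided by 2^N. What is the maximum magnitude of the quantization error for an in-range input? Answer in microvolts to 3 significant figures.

V_FS = 7.57 V.
Step size = 7.57/1048576 V = 7.2193 µV.
A rounding quantizer has |error| ≤ LSB/2 = 3.61 µV.

3.61 µV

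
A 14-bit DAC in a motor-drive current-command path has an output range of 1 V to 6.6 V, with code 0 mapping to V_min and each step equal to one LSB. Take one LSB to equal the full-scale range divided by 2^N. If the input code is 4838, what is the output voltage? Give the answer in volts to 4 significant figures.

Span: 6.6 V − (1 V) = 5.6 V. LSB = 5.6 V / 2^14.
Output = V_min + (4838/16384) × range = 1 + 0.295288 × 5.6 V
      = 1 + 1.65361 = 2.65361 V.

2.654 V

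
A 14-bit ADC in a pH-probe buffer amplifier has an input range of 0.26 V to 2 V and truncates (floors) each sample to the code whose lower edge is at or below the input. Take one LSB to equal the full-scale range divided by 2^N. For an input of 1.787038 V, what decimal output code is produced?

14378

The full-scale span is 2 − (0.26) = 1.74 V. LSB = 1.74 V / 2^14 ≈ 106.2 µV.
V_in − V_min = 1.787038 − (0.26) = 1.527038 V.
Divide by LSB: 1.527038 × 16384/1.74 = 14378.7302.
Truncating gives code 14378.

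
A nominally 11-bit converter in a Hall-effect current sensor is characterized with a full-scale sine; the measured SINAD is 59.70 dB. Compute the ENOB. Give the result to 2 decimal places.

9.62 bits

Inverting SNR = 6.02 N + 1.76: N_eff = (59.70 − 1.76)/6.02 = 9.6246.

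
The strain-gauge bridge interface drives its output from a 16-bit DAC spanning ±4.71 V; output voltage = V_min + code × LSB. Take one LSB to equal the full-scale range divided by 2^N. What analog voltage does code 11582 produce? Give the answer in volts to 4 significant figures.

The full-scale span is 4.71 − (-4.71) = 9.42 V. LSB = 9.42 V / 2^16.
V_out = V_min + code × LSB = -4.71 V + 11582 × 9.42 V / 65536
      = -4.71 V + 1.66477 V = -3.04523 V.

-3.045 V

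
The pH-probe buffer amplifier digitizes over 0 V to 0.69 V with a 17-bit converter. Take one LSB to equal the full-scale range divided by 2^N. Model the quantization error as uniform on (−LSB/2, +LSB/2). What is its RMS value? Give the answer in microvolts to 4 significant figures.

1.520 µV

Range is 0.69 V.
Step size = 0.69/131072 V = 5.26428 µV.
RMS of a uniform error over width LSB is LSB/√12 = 1.520 µV.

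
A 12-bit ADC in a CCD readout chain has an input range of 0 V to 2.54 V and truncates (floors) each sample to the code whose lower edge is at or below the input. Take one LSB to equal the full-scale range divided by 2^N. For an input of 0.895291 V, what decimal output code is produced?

Span = 2.54 V. LSB = 2.54 V / 2^12 ≈ 0.6201 mV.
V_in − V_min = 0.895291 − (0) = 0.895291 V.
Divide by LSB: 0.895291 × 4096/2.54 = 1443.7449.
Truncating gives code 1443.

1443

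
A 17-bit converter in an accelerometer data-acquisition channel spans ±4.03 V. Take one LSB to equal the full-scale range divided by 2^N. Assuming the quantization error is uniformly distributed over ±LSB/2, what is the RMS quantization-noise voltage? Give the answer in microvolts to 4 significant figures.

Full-scale range = 4.03 V − (-4.03 V) = 8.06 V.
LSB = 8.06 V / 2^17 = 61.4929 µV.
RMS of a uniform error over width LSB is LSB/√12 = 17.75 µV.

17.75 µV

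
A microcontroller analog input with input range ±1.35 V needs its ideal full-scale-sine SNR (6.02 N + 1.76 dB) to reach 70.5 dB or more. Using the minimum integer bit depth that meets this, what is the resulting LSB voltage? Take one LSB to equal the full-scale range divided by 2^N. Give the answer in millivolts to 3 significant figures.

0.659 mV

Full-scale range = 1.35 V − (-1.35 V) = 2.7 V.
Required N = ⌈(70.5 − 1.76)/6.02⌉ = ⌈11.419⌉ = 12.
LSB = 2.7 V / 2^12 = 0.659 mV.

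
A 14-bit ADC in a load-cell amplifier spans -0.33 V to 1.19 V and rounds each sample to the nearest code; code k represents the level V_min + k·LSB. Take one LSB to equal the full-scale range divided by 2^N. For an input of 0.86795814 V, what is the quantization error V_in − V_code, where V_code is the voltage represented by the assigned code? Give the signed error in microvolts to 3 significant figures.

−25.3 µV

Full-scale range = 1.19 V − (-0.33 V) = 1.52 V. LSB = 1.52 V / 2^14 ≈ 92.77 µV.
(V_in − V_min)/LSB = (0.86795814 − (-0.33)) × 16384/1.52 = 12912.7277 → nearest code k = 12913.
V_code = -0.33 + (12913/16384) × 1.52 = 0.86798339844 V.
V_in − V_code = 0.86795814 − (0.86798339844) = −25.3 µV.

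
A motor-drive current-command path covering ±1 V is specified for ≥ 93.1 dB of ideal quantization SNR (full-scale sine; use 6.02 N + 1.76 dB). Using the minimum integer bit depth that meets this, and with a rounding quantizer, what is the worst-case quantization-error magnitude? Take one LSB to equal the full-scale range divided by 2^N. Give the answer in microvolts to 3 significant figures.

15.3 µV

Range = 1 − (-1) = 2 V.
Required N = ⌈(93.1 − 1.76)/6.02⌉ = ⌈15.173⌉ = 16.
LSB = 2 V ÷ 2^16 = 2/65536 V = 30.518 µV.
Max error for round-to-nearest is LSB/2 = 15.3 µV.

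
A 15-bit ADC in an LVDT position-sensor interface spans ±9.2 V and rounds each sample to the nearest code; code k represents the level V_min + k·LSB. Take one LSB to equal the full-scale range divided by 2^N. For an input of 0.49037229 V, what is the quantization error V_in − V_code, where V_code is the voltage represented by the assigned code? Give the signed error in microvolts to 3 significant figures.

The full-scale span is 9.2 − (-9.2) = 18.4 V. LSB = 18.4 V / 2^15 ≈ 0.5615 mV.
(0.49037229 − (-9.2)) / LSB = 9.69037229 × 32768/18.4 = 17257.2891. Nearest integer: k = 17257.
V_code = V_min + k × range/2^15 = -9.2 + 17257 × 18.4/32768 = 0.49020996094 V.
Error = V_in − V_code = 0.49037229 − (0.49020996094) = +162 µV.

+162 µV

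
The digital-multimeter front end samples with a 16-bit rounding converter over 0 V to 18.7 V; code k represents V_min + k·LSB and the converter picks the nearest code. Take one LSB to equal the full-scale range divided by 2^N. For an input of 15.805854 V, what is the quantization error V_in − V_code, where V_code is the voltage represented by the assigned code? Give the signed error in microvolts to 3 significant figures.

+51.1 µV

V_FS = 18.7 V. LSB = 18.7 V / 2^16 ≈ 285.3 µV.
(15.805854 − (0)) / LSB = 15.805854 × 65536/18.7 = 55393.1790. Nearest integer: k = 55393.
V_code = 0 + (55393/65536) × 18.7 = 15.805802917 V.
Error = V_in − V_code = 15.805854 − (15.805802917) = +51.1 µV.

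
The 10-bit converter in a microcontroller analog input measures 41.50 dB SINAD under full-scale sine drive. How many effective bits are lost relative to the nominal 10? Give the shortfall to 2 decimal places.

Effective bits = (41.50 − 1.76)/6.02 = 6.6013.
Shortfall = 10 − 6.6013 = 3.3987 bits.

3.40 bits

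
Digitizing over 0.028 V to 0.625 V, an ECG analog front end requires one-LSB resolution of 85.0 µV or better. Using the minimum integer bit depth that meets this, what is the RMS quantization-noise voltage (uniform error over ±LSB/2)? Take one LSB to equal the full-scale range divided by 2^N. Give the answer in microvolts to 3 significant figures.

21.0 µV

The full-scale span is 0.625 − (0.028) = 0.597 V.
Need 2^N ≥ 0.597 V / 85.0 µV = 7024 → N_min = 13.
One LSB is 0.597 V / 8192 = 72.876 µV.
V_rms = LSB/√12 = 21.0 µV.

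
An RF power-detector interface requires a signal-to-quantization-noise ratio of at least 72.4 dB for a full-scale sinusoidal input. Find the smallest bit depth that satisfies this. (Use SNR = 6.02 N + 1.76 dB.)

6.02 N + 1.76 ≥ 72.4 gives N ≥ 11.734, so the minimum integer is 12.

12 bits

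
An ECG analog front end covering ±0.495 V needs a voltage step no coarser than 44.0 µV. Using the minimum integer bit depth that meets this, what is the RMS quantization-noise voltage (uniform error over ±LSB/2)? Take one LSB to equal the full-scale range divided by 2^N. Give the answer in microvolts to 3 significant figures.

The full-scale span is 0.495 − (-0.495) = 0.99 V.
Required number of levels: 0.99/44.0 µV = 22500; smallest N with 2^N ≥ that is 15.
LSB = 0.99 V / 2^15 = 30.212 µV.
V_rms = LSB/√12 = 8.72 µV.

8.72 µV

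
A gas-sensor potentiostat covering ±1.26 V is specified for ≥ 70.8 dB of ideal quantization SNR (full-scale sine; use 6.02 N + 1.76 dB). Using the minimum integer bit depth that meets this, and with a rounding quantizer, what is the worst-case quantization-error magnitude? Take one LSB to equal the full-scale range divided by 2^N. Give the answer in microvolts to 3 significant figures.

308 µV

Full-scale range = 1.26 V − (-1.26 V) = 2.52 V.
N ≥ (70.8 − 1.76)/6.02 = 11.468 → N_min = 12.
LSB = 2.52 V / 2^12 = 0.61523 mV.
Half an LSB is 308 µV.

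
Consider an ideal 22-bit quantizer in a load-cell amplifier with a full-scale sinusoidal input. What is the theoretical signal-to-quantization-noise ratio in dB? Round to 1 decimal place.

6.02(22) + 1.76 = 132.44 + 1.76 = 134.20 dB.

134.2 dB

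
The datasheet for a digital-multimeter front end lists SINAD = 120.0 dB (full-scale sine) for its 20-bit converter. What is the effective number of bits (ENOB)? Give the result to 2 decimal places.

19.64 bits

Inverting SNR = 6.02 N + 1.76: N_eff = (120.0 − 1.76)/6.02 = 19.6412.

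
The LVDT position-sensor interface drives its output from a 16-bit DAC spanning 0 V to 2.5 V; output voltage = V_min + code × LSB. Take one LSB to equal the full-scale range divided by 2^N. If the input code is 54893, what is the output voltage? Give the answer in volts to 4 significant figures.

Full-scale range = 2.5 V. LSB = 2.5 V / 2^16.
V_out = V_min + code × LSB = 0 V + 54893 × 2.5 V / 65536
      = 0 V + 2.09400 V = 2.09400 V.

2.094 V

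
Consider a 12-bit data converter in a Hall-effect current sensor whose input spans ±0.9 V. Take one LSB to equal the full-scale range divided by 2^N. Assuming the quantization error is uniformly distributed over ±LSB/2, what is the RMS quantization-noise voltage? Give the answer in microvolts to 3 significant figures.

127 µV

The full-scale span is 0.9 − (-0.9) = 1.8 V.
LSB = 1.8 V / 2^12 = 439.45 µV.
V_rms = LSB/√12 = 439.45 µV / √12 = 127 µV.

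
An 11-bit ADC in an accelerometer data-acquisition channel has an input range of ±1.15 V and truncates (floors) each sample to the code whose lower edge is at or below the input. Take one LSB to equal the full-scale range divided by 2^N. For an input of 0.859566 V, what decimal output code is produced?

The full-scale span is 1.15 − (-1.15) = 2.3 V. LSB = 2.3 V / 2^11 ≈ 1.123 mV.
code = ⌊(V_in − V_min)/LSB⌋ = ⌊(V_in − V_min) × 2^11 / range⌋
     = ⌊(0.859566 − (-1.15)) × 2048 / 2.3⌋ = ⌊2.009566 × 2048/2.3⌋
     = ⌊1789.387⌋ = 1789.

1789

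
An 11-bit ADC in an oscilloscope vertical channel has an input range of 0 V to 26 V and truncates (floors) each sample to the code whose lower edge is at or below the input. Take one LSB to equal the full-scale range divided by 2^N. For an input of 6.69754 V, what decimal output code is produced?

V_FS = 26 V. LSB = 26 V / 2^11 ≈ 12.70 mV.
(V_in − V_min) × 2^11/range = (6.69754 − (0)) × 2048/26 = 527.560.
Floor → code = 527.

527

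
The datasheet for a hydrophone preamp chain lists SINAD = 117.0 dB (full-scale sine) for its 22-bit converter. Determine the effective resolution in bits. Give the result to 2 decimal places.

Inverting SNR = 6.02 N + 1.76: N_eff = (117.0 − 1.76)/6.02 = 19.1429.

19.14 bits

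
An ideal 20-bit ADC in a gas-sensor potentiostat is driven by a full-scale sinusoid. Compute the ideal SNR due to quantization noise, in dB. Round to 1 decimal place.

122.2 dB

SNR = 6.02·20 + 1.76 = 122.16 dB.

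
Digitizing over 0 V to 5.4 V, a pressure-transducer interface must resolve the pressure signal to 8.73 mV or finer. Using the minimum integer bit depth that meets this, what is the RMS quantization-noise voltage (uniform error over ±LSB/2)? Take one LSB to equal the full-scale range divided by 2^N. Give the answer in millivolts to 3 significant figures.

1.52 mV

Range is 5.4 V.
Need 2^N ≥ 5.4 V / 8.73 mV = 618.6 → N_min = 10.
Step size = 5.4/1024 V = 5.2734 mV.
σ_q = LSB/√12 = 5.2734 mV/3.4641 = 1.52 mV.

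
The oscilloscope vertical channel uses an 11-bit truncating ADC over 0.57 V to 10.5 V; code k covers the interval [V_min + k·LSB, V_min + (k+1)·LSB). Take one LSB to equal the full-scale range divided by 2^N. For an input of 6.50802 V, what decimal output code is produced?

Full-scale range = 10.5 V − (0.57 V) = 9.93 V. LSB = 9.93 V / 2^11 ≈ 4.849 mV.
code = ⌊(V_in − V_min)/LSB⌋ = ⌊(V_in − V_min) × 2^11 / range⌋
     = ⌊(6.50802 − (0.57)) × 2048 / 9.93⌋ = ⌊5.93802 × 2048/9.93⌋
     = ⌊1224.679⌋ = 1224.

1224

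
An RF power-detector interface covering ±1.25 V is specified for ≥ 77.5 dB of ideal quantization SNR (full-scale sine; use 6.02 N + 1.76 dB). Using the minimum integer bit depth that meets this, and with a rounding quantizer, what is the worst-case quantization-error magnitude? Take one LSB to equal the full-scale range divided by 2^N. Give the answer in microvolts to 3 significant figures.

Span: 1.25 V − (-1.25 V) = 2.5 V.
6.02 N + 1.76 ≥ 77.5 gives N ≥ 12.581, so the minimum integer is 13.
Step size = 2.5/8192 V = 305.18 µV.
Half an LSB is 153 µV.

153 µV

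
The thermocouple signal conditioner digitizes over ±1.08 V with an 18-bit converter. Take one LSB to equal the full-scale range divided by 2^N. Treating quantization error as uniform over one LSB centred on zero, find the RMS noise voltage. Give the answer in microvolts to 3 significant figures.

2.38 µV

Full-scale range = 1.08 V − (-1.08 V) = 2.16 V.
LSB = 2.16 V / 2^18 = 8.2397 µV.
σ_q = LSB/√12 = 8.2397 µV/3.4641 = 2.38 µV.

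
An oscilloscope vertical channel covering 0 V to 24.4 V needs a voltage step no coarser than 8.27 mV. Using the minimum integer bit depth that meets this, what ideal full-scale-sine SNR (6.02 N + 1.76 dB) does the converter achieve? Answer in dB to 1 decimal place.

74.0 dB

Span = 24.4 V.
Need 2^N ≥ 24.4 V / 8.27 mV = 2950 → N_min = 12.
SNR = 6.02 × 12 + 1.76 = 74.00 dB.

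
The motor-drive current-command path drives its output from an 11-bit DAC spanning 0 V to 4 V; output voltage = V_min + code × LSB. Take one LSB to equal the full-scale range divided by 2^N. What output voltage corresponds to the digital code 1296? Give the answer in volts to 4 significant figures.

Range is 4 V. LSB = 4 V / 2^11.
V_out = 0 + 1296 × (4/2048) V
      = 0 + 2.53125 = 2.53125 V.

2.531 V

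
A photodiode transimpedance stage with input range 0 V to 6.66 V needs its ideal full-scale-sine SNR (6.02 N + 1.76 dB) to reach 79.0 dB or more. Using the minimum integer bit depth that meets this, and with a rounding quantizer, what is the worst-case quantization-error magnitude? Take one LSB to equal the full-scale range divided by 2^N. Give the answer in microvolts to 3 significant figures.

406 µV

V_FS = 6.66 V.
Required N = ⌈(79.0 − 1.76)/6.02⌉ = ⌈12.831⌉ = 13.
One LSB is 6.66 V / 8192 = 0.81299 mV.
Max error for round-to-nearest is LSB/2 = 406 µV.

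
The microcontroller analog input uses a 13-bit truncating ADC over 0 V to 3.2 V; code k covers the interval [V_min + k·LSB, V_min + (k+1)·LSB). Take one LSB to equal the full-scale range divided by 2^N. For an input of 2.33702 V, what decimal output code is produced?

V_FS = 3.2 V. LSB = 3.2 V / 2^13 ≈ 390.6 µV.
code = ⌊(V_in − V_min)/LSB⌋ = ⌊(V_in − V_min) × 2^13 / range⌋
     = ⌊(2.33702 − (0)) × 8192 / 3.2⌋ = ⌊2.33702 × 8192/3.2⌋
     = ⌊5982.771⌋ = 5982.

5982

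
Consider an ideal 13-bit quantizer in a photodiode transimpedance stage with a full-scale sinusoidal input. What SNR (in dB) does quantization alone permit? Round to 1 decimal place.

6.02(13) + 1.76 = 78.26 + 1.76 = 80.02 dB.

80.0 dB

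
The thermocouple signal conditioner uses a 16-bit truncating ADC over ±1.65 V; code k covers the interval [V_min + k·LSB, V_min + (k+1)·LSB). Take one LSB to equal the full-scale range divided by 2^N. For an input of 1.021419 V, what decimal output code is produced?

Range = 1.65 − (-1.65) = 3.3 V. LSB = 3.3 V / 2^16 ≈ 50.35 µV.
V_in − V_min = 1.021419 − (-1.65) = 2.671419 V.
Divide by LSB: 2.671419 × 65536/3.3 = 53052.7623.
Truncating gives code 53052.

53052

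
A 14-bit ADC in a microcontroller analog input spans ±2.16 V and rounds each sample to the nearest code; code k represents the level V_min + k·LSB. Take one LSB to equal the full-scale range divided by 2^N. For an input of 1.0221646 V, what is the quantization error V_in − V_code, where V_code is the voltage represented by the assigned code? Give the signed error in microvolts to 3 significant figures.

Full-scale range = 2.16 V − (-2.16 V) = 4.32 V. LSB = 4.32 V / 2^14 ≈ 263.7 µV.
(1.0221646 − (-2.16)) / LSB = 3.1821646 × 16384/4.32 = 12068.6539. Nearest integer: k = 12069.
V_code = -2.16 + (12069/16384) × 4.32 = 1.0222558594 V.
Error = V_in − V_code = 1.0221646 − (1.0222558594) = −91.3 µV.

−91.3 µV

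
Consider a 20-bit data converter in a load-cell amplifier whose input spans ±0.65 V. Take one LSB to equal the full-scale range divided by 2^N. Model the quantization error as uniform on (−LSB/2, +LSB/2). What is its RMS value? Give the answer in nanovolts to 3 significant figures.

358 nV

Range = 0.65 − (-0.65) = 1.3 V.
Step size = 1.3/1048576 V = 1.2398 µV.
V_rms = LSB/√12 = 1.2398 µV / √12 = 358 nV.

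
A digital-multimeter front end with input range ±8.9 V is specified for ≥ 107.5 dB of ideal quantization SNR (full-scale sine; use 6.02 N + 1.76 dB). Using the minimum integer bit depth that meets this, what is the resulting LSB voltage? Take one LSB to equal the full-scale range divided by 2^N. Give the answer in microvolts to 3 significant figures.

67.9 µV

The full-scale span is 8.9 − (-8.9) = 17.8 V.
Solving 6.02 N ≥ 107.5 − 1.76: N ≥ 17.565. Round up → N = 18.
LSB = 17.8 V ÷ 2^18 = 17.8/262144 V = 67.9 µV.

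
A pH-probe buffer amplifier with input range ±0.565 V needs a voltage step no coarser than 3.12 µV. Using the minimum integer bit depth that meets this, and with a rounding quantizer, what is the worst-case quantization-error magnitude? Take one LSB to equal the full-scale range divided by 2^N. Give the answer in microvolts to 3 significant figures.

1.08 µV

Span: 0.565 V − (-0.565 V) = 1.13 V.
Required number of levels: 1.13/3.12 µV = 362180; smallest N with 2^N ≥ that is 19.
LSB = 1.13 V ÷ 2^19 = 1.13/524288 V = 2.1553 µV.
Max error for round-to-nearest is LSB/2 = 1.08 µV.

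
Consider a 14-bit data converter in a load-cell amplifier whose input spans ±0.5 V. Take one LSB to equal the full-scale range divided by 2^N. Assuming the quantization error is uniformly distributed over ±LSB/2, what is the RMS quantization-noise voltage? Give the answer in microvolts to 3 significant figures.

Range = 0.5 − (-0.5) = 1 V.
LSB = 1 V / 2^14 = 61.035 µV.
RMS of a uniform error over width LSB is LSB/√12 = 17.6 µV.

17.6 µV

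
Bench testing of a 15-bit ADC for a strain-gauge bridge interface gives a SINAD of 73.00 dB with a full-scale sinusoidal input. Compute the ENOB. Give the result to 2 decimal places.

11.83 bits

ENOB = (73.00 − 1.76)/6.02 = 11.8339 bits.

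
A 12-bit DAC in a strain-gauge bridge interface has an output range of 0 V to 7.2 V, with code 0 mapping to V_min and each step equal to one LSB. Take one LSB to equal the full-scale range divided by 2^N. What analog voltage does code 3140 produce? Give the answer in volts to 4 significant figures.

V_FS = 7.2 V. LSB = 7.2 V / 2^12.
V_out = V_min + code × LSB = 0 V + 3140 × 7.2 V / 4096
      = 0 + 5.51953 = 5.51953 V.

5.520 V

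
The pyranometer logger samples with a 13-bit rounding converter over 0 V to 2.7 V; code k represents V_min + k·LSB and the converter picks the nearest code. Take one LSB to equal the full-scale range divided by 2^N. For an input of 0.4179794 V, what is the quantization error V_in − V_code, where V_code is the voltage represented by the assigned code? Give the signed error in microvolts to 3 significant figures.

V_FS = 2.7 V. LSB = 2.7 V / 2^13 ≈ 329.6 µV.
(V_in − V_min)/LSB = (0.4179794 − (0)) × 8192/2.7 = 1268.1805 → nearest code k = 1268.
V_code = V_min + k × range/2^13 = 0 + 1268 × 2.7/8192 = 0.4179199219 V.
Error = V_in − V_code = 0.4179794 − (0.4179199219) = +59.5 µV.

+59.5 µV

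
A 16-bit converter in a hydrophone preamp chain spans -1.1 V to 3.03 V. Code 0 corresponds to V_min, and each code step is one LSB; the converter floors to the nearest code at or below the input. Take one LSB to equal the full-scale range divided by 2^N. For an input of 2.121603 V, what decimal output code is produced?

The full-scale span is 3.03 − (-1.1) = 4.13 V. LSB = 4.13 V / 2^16 ≈ 63.02 µV.
V_in − V_min = 2.121603 − (-1.1) = 3.221603 V.
Divide by LSB: 3.221603 × 65536/4.13 = 51121.3013.
Truncating gives code 51121.

51121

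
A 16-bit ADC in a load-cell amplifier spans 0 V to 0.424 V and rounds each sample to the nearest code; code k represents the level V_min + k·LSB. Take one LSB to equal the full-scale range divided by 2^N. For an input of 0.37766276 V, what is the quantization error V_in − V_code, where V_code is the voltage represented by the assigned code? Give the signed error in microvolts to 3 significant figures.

Range is 0.424 V. LSB = 0.424 V / 2^16 ≈ 6.470 µV.
Position in LSBs: (0.37766276 − (0)) × 65536/0.424 = 58373.8364; rounding gives k = 58374.
V_code = V_min + k × range/2^16 = 0 + 58374 × 0.424/65536 = 0.37766381836 V.
e = 0.37766276 − (0.37766381836) = −1.06 µV.

−1.06 µV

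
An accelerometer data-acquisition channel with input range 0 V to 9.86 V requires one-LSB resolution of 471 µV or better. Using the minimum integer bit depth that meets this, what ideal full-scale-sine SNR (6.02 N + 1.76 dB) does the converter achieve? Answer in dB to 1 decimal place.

92.1 dB

Span = 9.86 V.
Required number of levels: 9.86/471 µV = 20934; smallest N with 2^N ≥ that is 15.
SNR = 6.02 × 15 + 1.76 = 92.06 dB.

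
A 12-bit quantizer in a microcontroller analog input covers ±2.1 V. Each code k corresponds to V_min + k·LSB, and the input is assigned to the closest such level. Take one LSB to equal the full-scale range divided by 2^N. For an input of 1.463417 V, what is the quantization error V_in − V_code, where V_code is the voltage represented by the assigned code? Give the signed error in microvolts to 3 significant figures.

+185 µV

Full-scale range = 2.1 V − (-2.1 V) = 4.2 V. LSB = 4.2 V / 2^12 ≈ 1.025 mV.
(V_in − V_min)/LSB = (1.463417 − (-2.1)) × 4096/4.2 = 3475.1800 → nearest code k = 3475.
V_code = -2.1 + (3475/4096) × 4.2 = 1.463232422 V.
e = 1.463417 − (1.463232422) = +185 µV.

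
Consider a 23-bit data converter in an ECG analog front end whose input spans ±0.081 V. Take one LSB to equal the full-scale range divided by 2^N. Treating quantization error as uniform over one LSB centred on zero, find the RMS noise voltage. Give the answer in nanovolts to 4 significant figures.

The full-scale span is 0.081 − (-0.081) = 0.162 V.
Step size = 0.162/8388608 V = 19.3119 nV.
σ_q = LSB/√12 = 19.3119 nV/3.4641 = 5.575 nV.

5.575 nV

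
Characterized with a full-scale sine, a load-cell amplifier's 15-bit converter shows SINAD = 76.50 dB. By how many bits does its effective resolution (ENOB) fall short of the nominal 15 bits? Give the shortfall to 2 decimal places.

N_eff = (76.50 − 1.76)/6.02 = 12.4153 bits.
Shortfall = 15 − 12.4153 = 2.5847 bits.

2.58 bits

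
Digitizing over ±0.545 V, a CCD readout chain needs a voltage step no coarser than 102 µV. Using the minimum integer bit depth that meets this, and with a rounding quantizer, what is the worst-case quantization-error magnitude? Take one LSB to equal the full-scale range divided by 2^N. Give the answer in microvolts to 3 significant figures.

33.3 µV

The full-scale span is 0.545 − (-0.545) = 1.09 V.
1.09 V / 102 µV = 10690. Since 2^13 = 8192 and 2^14 = 16384, N = 14.
One LSB is 1.09 V / 16384 = 66.528 µV.
|e|_max = LSB/2 = 33.3 µV.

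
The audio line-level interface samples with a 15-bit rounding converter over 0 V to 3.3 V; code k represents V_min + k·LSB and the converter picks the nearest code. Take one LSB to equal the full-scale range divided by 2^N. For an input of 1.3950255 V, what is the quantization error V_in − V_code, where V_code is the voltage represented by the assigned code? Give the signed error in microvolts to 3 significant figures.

Range is 3.3 V. LSB = 3.3 V / 2^15 ≈ 100.7 µV.
(V_in − V_min)/LSB = (1.3950255 − (0)) × 32768/3.3 = 13852.1805 → nearest code k = 13852.
Reconstructed level: 0 + 13852 × 3.3/32768 V = 1.3950073242 V.
Error = V_in − V_code = 1.3950255 − (1.3950073242) = +18.2 µV.

+18.2 µV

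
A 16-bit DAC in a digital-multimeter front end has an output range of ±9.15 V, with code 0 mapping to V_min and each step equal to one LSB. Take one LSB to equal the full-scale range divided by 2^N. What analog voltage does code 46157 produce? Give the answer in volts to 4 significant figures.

3.739 V

Full-scale range = 9.15 V − (-9.15 V) = 18.3 V. LSB = 18.3 V / 2^16.
Output = V_min + (46157/65536) × range = -9.15 + 0.704300 × 18.3 V
      = -9.15 + 12.8887 = 3.73869 V.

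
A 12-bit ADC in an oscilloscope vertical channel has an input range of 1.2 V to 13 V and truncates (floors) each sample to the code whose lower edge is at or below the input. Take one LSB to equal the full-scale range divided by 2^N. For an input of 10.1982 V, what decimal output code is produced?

Span: 13 V − (1.2 V) = 11.8 V. LSB = 11.8 V / 2^12 ≈ 2.881 mV.
(V_in − V_min) × 2^12/range = (10.1982 − (1.2)) × 4096/11.8 = 3123.443.
Floor → code = 3123.

3123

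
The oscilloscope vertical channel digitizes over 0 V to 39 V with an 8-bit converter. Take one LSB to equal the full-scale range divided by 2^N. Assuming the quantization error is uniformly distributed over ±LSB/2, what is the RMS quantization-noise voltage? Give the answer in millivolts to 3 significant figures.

44.0 mV

Full-scale range = 39 V.
LSB = 39 V / 2^8 = 152.34 mV.
RMS of a uniform error over width LSB is LSB/√12 = 44.0 mV.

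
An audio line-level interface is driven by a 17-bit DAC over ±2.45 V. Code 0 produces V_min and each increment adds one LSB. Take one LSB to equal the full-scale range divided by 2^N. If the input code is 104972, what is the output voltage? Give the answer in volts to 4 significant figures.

1.474 V

Full-scale range = 2.45 V − (-2.45 V) = 4.9 V. LSB = 4.9 V / 2^17.
Output = V_min + (104972/131072) × range = -2.45 + 0.800873 × 4.9 V
      = -2.45 + 3.92428 = 1.47428 V.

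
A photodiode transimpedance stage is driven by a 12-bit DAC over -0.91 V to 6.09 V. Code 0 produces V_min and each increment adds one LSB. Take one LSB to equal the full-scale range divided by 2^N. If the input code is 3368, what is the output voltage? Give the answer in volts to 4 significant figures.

4.846 V

Full-scale range = 6.09 V − (-0.91 V) = 7 V. LSB = 7 V / 2^12.
V_out = V_min + code × LSB = -0.91 V + 3368 × 7 V / 4096
      = -0.91 V + 5.75586 V = 4.84586 V.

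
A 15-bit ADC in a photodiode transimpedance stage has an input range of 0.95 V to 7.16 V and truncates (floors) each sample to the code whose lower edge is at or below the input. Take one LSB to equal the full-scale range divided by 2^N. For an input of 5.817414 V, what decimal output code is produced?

25683

Span: 7.16 V − (0.95 V) = 6.21 V. LSB = 6.21 V / 2^15 ≈ 189.5 µV.
(V_in − V_min) × 2^15/range = (5.817414 − (0.95)) × 32768/6.21 = 25683.643.
Floor → code = 25683.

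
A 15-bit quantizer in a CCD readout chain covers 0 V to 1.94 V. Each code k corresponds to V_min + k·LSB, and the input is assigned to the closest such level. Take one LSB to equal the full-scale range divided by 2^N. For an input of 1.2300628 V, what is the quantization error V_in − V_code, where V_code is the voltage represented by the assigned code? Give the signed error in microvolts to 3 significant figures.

−20.8 µV

V_FS = 1.94 V. LSB = 1.94 V / 2^15 ≈ 59.20 µV.
(1.2300628 − (0)) / LSB = 1.2300628 × 32768/1.94 = 20776.6484. Nearest integer: k = 20777.
Reconstructed level: 0 + 20777 × 1.94/32768 V = 1.2300836182 V.
V_in − V_code = 1.2300628 − (1.2300836182) = −20.8 µV.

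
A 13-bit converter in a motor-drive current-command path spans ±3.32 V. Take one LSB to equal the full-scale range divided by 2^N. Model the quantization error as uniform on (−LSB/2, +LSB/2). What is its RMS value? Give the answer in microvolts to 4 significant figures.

Span: 3.32 V − (-3.32 V) = 6.64 V.
LSB = 6.64 V / 2^13 = 0.810547 mV.
V_rms = LSB/√12 = 0.810547 mV / √12 = 234.0 µV.

234.0 µV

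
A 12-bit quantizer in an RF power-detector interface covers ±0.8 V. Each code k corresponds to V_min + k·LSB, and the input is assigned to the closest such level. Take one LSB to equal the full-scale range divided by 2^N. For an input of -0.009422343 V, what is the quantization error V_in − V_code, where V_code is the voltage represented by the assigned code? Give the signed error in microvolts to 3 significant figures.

−47.3 µV

Span: 0.8 V − (-0.8 V) = 1.6 V. LSB = 1.6 V / 2^12 ≈ 390.6 µV.
Position in LSBs: (-0.009422343 − (-0.8)) × 4096/1.6 = 2023.8788; rounding gives k = 2024.
Reconstructed level: -0.8 + 2024 × 1.6/4096 V = -0.009375000000 V.
Error = V_in − V_code = -0.009422343 − (-0.009375000000) = −47.3 µV.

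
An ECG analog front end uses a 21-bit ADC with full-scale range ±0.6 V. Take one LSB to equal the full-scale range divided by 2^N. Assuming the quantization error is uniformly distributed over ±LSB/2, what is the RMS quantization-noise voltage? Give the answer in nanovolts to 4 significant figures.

165.2 nV

Span: 0.6 V − (-0.6 V) = 1.2 V.
One LSB is 1.2 V / 2097152 = 0.572205 µV.
For a uniform distribution on [−LSB/2, +LSB/2], V_rms = LSB/√12 = 0.572205 µV/3.4641 = 165.2 nV.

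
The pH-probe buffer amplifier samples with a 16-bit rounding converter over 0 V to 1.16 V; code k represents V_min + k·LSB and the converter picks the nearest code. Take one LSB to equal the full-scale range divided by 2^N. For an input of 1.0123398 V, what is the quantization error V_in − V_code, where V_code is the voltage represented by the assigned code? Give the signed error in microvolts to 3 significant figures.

−5.17 µV

Full-scale range = 1.16 V. LSB = 1.16 V / 2^16 ≈ 17.70 µV.
(V_in − V_min)/LSB = (1.0123398 − (0)) × 65536/1.16 = 57193.7079 → nearest code k = 57194.
Reconstructed level: 0 + 57194 × 1.16/65536 V = 1.0123449707 V.
V_in − V_code = 1.0123398 − (1.0123449707) = −5.17 µV.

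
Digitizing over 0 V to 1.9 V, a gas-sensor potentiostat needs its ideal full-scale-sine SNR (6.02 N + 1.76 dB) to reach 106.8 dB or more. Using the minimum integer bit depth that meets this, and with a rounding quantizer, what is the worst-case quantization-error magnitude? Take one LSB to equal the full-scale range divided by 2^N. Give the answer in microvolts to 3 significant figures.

V_FS = 1.9 V.
6.02 N + 1.76 ≥ 106.8 gives N ≥ 17.449, so the minimum integer is 18.
Step size = 1.9/262144 V = 7.2479 µV.
Max error for round-to-nearest is LSB/2 = 3.62 µV.

3.62 µV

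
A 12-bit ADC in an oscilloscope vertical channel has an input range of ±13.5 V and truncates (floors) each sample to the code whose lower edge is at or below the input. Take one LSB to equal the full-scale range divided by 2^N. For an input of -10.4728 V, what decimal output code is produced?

459

Span: 13.5 V − (-13.5 V) = 27 V. LSB = 27 V / 2^12 ≈ 6.592 mV.
(V_in − V_min) × 2^12/range = (-10.4728 − (-13.5)) × 4096/27 = 459.237.
Floor → code = 459.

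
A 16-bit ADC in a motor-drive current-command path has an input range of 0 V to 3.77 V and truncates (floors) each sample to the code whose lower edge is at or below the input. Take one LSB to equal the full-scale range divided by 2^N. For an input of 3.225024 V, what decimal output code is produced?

56062

Full-scale range = 3.77 V. LSB = 3.77 V / 2^16 ≈ 57.53 µV.
(V_in − V_min) × 2^16/range = (3.225024 − (0)) × 65536/3.77 = 56062.380.
Floor → code = 56062.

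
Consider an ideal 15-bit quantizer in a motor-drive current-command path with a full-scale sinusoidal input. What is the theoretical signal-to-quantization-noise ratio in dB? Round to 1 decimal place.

92.1 dB

SNR = 6.02·15 + 1.76 = 92.06 dB.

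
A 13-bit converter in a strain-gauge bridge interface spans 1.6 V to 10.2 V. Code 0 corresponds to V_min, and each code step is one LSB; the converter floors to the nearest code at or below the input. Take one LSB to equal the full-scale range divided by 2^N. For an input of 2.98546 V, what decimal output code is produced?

Full-scale range = 10.2 V − (1.6 V) = 8.6 V. LSB = 8.6 V / 2^13 ≈ 1.050 mV.
V_in − V_min = 2.98546 − (1.6) = 1.38546 V.
Divide by LSB: 1.38546 × 8192/8.6 = 1319.7312.
Truncating gives code 1319.

1319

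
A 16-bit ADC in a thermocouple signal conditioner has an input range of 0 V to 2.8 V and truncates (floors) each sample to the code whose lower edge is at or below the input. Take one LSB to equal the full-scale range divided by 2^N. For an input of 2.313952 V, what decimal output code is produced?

Span = 2.8 V. LSB = 2.8 V / 2^16 ≈ 42.72 µV.
(V_in − V_min) × 2^16/range = (2.313952 − (0)) × 65536/2.8 = 54159.699.
Floor → code = 54159.

54159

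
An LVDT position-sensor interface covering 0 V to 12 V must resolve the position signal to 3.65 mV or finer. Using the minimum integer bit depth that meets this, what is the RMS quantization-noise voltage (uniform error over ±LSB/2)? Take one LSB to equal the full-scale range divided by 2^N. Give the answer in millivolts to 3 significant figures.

Full-scale range = 12 V.
12 V / 3.65 mV = 3288. Since 2^11 = 2048 and 2^12 = 4096, N = 12.
LSB = 12 V / 2^12 = 2.9297 mV.
V_rms = LSB/√12 = 0.846 mV.

0.846 mV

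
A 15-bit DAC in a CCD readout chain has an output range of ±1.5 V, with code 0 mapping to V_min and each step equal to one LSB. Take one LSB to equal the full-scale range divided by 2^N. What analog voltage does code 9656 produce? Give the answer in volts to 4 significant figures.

Full-scale range = 1.5 V − (-1.5 V) = 3 V. LSB = 3 V / 2^15.
V_out = -1.5 + 9656 × (3/32768) V
      = -1.5 V + 0.884033 V = -0.615967 V.

-0.6160 V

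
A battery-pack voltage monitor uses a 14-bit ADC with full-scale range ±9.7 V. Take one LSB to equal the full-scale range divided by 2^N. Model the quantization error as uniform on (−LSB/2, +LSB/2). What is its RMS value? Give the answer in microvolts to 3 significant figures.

342 µV

Range = 9.7 − (-9.7) = 19.4 V.
LSB = 19.4 V ÷ 2^14 = 19.4/16384 V = 1.1841 mV.
σ_q = LSB/√12 = 1.1841 mV/3.4641 = 342 µV.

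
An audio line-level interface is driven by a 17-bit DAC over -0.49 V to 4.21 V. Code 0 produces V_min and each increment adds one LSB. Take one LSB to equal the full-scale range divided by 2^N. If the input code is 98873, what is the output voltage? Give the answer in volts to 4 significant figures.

3.055 V

Span: 4.21 V − (-0.49 V) = 4.7 V. LSB = 4.7 V / 2^17.
V_out = V_min + code × LSB = -0.49 V + 98873 × 4.7 V / 131072
      = -0.49 V + 3.54540 V = 3.05540 V.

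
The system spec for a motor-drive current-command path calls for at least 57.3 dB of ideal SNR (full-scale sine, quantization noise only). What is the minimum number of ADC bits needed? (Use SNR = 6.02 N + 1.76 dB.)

10 bits

Required N = ⌈(57.3 − 1.76)/6.02⌉ = ⌈9.226⌉ = 10.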